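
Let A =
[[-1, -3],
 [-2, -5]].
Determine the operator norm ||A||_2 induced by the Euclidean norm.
||A||_2 = sqrt((39 + sqrt(1517))/2) ≈ 6.2429 (= sqrt(largest eigenvalue of A^T A))

||A||_2 = sigma_max(A) = sqrt(lambda_max(A^T A)). Form the symmetric matrix M = A^T A =
[[5, 13],
 [13, 34]].
Its characteristic polynomial (trace, determinant of M give the coefficients) is
  p(λ) = det(λ I - M) = λ^2 - 39λ + 1.
For λ^2 - 39λ + 1 the discriminant is 1517. It is nonnegative but not a perfect square, so the roots are real and irrational: λ = (39 ± sqrt(1517))/2 ≈ 38.9743, 0.0257.
So the eigenvalues of A^T A are ≈ 0.0257, 38.9743 (all ≥ 0, as they must be for A^T A). The largest is λ_max = (39 + sqrt(1517))/2 ≈ 38.9743, hence ||A||_2 = sqrt(λ_max) = sqrt((39 + sqrt(1517))/2) ≈ 6.2429.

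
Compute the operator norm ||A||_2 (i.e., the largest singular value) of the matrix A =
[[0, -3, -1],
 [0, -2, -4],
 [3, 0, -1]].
||A||_2 ≈ 5.2045 (= sqrt(largest eigenvalue of A^T A))

||A||_2 = sigma_max(A) = sqrt(lambda_max(A^T A)). Form the symmetric matrix M = A^T A =
[[9, 0, -3],
 [0, 13, 11],
 [-3, 11, 18]].
Its characteristic polynomial (trace, sum of principal 2x2 minors, determinant of M give the coefficients) is
  p(λ) = det(λ I - M) = λ^3 - 40λ^2 + 383λ - 900.
No integer candidate from the rational root theorem (±divisors of 900) is a root, so the roots are irrational. The cubic discriminant is Δ = 5888852 > 0, so there are three distinct real roots. p(3) = -84 and p(4) = 56 have opposite signs, so a root lies in (3, 4); Newton's method refines it to λ ≈ 3.5479. p(9) = 36 and p(10) = -70 have opposite signs, so a root lies in (9, 10); Newton's method refines it to λ ≈ 9.3651. p(27) = -36 and p(28) = 416 have opposite signs, so a root lies in (27, 28); Newton's method refines it to λ ≈ 27.087. Check (Vieta): the three roots sum to 40, matching tr M = 40.
So the eigenvalues of A^T A are ≈ 3.5479, 9.3651, 27.087 (all ≥ 0, as they must be for A^T A). The largest is λ_max ≈ 27.087, hence ||A||_2 = sqrt(λ_max) ≈ 5.2045.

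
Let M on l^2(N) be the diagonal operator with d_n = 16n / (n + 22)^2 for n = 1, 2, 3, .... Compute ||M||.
||M|| = 2/11 (attained at n = 22)

For M diagonal, ||M|| = sup_n |d_n|. Treat f(x) = 16x / (x + 22)^2 for real x > 0. By the quotient rule, f'(x) = 16(22 - x)/(x + 22)^3, which is positive for x < 22 and negative for x > 22. So f has a unique maximum at x = 22, and since 22 is a positive integer, the supremum over n ≥ 1 is attained at n = 22: d_22 = 16·22/(22 + 22)^2 = 16·22/1936 = 2/11. Hence ||M|| = 2/11.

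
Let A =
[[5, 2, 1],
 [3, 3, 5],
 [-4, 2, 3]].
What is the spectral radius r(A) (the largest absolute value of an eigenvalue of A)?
r(A) ≈ 6.3615

The eigenvalues of A are the roots of its characteristic polynomial. With M = A (coefficients from the trace, the sum of principal 2x2 minors, and det A):
  p(λ) = det(λ I - M) = λ^3 - 11λ^2 + 27λ + 45.
No integer candidate from the rational root theorem (±divisors of 45) is a root, so the roots are irrational. The cubic discriminant is Δ = -46188 < 0, so there is one real root and a complex-conjugate pair. p(-2) = -61 and p(-1) = 6 have opposite signs, so a root lies in (-2, -1); Newton's method refines it to λ ≈ -1.112. Dividing out (λ - (-1.112)) leaves approximately λ^2 - 12.112λ + 40.4683. For λ^2 - 12.112λ + 40.4683 the discriminant is -15.1731. It is negative, so the remaining roots are the complex-conjugate pair λ ≈ 6.056 ± 1.9476i. Their product equals the constant term, so |λ|^2 ≈ 40.4683 and |λ| ≈ 6.3615.
Thus the eigenvalues (to 4 decimals) are -1.112 (modulus 1.112); 6.056 ± 1.9476i (modulus 6.3615). The spectral radius is the largest modulus: r(A) ≈ 6.3615. (Cross-check: r(A) ≤ ||A||_2 ≈ 7.9579; equality holds whenever A is normal, though it can also hold for some non-normal A.)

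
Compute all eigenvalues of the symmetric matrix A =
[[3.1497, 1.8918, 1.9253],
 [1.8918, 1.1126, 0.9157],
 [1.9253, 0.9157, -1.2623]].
sigma(A) ≈ {-2, 0, 5}

A is real symmetric, so its spectrum consists of real eigenvalues. Expanding the characteristic polynomial of the displayed matrix gives
  det(λ I - A) = p(λ) = λ^3 + (-3)λ^2 + (-10)λ + (0).
Solving p(λ) = 0 yields eigenvalues ≈ -2, 0, 5. (A is shown rounded to 4 decimals, so these recover the underlying integer eigenvalues to within that precision.)
Verification: the trace of A = 3 equals the sum of eigenvalues 3, and det(A) ≈ -0.0006 matches the eigenvalue product 0.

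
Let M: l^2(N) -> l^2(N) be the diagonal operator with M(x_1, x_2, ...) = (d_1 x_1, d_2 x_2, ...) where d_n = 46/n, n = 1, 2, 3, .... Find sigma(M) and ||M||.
sigma(M) = {46/n : n ≥ 1} ∪ {0}; ||M|| = 46

A bounded diagonal operator on l^2 with diagonal entries d_n has spectrum equal to the closure of {d_n : n ≥ 1}: every d_n is an eigenvalue (with eigenvector e_n), so {d_n} ⊂ sigma(M); the spectrum is closed, so its closure is too; and for lambda not in the closure, (M - lambda I) has bounded inverse (the diagonal entries 1/(d_n - lambda) are bounded). For our sequence d_n = 46/n, n = 1, 2, 3, ...:
  - {d_n} = {46/n : n ≥ 1}; the only limit point is 0
  - closure = {46/n : n ≥ 1} ∪ {0}
For the norm: a diagonal operator has ||M|| = sup_n |d_n|. Here d_n = 46/n is positive and decreasing, so sup_n |d_n| = d_1 = 46. So ||M|| = 46.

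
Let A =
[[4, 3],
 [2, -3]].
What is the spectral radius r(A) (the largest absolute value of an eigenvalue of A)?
r(A) = (1 + sqrt(73))/2 ≈ 4.772

The eigenvalues of A are the roots of its characteristic polynomial. With M = A (coefficients from the trace and determinant):
  p(λ) = det(λ I - M) = λ^2 - λ - 18.
For λ^2 - λ - 18 the discriminant is 73. It is nonnegative but not a perfect square, so the roots are real and irrational: λ = (1 ± sqrt(73))/2 ≈ 4.772, -3.772.
Thus the eigenvalues (to 4 decimals) are 4.772 (modulus 4.772); -3.772 (modulus 3.772). The spectral radius is the largest modulus: r(A) = (1 + sqrt(73))/2 ≈ 4.772. (Cross-check: r(A) ≤ ||A||_2 ≈ 5.0083; equality holds whenever A is normal, though it can also hold for some non-normal A.)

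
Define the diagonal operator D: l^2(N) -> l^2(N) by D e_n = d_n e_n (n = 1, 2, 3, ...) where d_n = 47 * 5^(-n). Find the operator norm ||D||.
||D|| = 47/5 (attained at n = 1)

For D diagonal, ||D|| = sup_n |d_n|. The sequence d_n = 47 * 5^(-n) is positive and strictly decreasing (ratio 5^(-1) < 1), so the supremum is d_1 = 47/5. Hence ||D|| = 47/5.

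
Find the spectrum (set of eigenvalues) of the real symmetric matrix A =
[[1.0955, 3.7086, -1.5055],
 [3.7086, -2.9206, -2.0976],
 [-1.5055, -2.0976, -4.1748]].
sigma(A) ≈ {-6, -4, 4}

A is real symmetric, so its spectrum consists of real eigenvalues. Expanding the characteristic polynomial of the displayed matrix gives
  det(λ I - A) = p(λ) = λ^3 + (6)λ^2 + (-16)λ + (-95.9989).
Solving p(λ) = 0 yields eigenvalues ≈ -6, -4, 4. (A is shown rounded to 4 decimals, so these recover the underlying integer eigenvalues to within that precision.)
Verification: the trace of A = -6 equals the sum of eigenvalues -6, and det(A) ≈ 95.9989 matches the eigenvalue product 96.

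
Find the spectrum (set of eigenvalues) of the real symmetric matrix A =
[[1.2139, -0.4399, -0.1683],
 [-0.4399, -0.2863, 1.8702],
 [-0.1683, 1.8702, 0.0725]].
sigma(A) ≈ {-2, 1, 2}

A is real symmetric, so its spectrum consists of real eigenvalues. Expanding the characteristic polynomial of the displayed matrix gives
  det(λ I - A) = p(λ) = λ^3 + (-1)λ^2 + (-4)λ + (4).
Solving p(λ) = 0 yields eigenvalues ≈ -2, 1, 2. (A is shown rounded to 4 decimals, so these recover the underlying integer eigenvalues to within that precision.)
Verification: the trace of A = 1 equals the sum of eigenvalues 1, and det(A) ≈ -4.0000 matches the eigenvalue product -4.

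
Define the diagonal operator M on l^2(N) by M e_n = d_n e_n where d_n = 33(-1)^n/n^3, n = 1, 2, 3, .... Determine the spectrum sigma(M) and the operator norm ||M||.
sigma(M) = {33(-1)^n/n^3 : n ≥ 1} ∪ {0}; ||M|| = 33

A bounded diagonal operator on l^2 with diagonal entries d_n has spectrum equal to the closure of {d_n : n ≥ 1}: every d_n is an eigenvalue (with eigenvector e_n), so {d_n} ⊂ sigma(M); the spectrum is closed, so its closure is too; and for lambda not in the closure, (M - lambda I) has bounded inverse (the diagonal entries 1/(d_n - lambda) are bounded). For our sequence d_n = 33(-1)^n/n^3, n = 1, 2, 3, ...:
  - {d_n} = {33(-1)^n/n^3 : n ≥ 1}; the only limit point is 0
  - closure = {33(-1)^n/n^3 : n ≥ 1} ∪ {0}
For the norm: a diagonal operator has ||M|| = sup_n |d_n|. Here |d_n| = 33/n^3 is decreasing, so sup_n |d_n| = |d_1| = 33. So ||M|| = 33.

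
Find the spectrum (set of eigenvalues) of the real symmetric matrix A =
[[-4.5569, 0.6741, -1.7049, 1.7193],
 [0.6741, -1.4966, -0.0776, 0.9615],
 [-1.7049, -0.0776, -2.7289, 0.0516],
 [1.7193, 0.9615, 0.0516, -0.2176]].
sigma(A) ≈ {-6, -2, 1} (-2 with multiplicity 2)

A is real symmetric, so its spectrum consists of real eigenvalues. Expanding the characteristic polynomial of the displayed matrix gives
  det(λ I - A) = p(λ) = λ^4 + (9)λ^3 + (18)λ^2 + (-4)λ + (-24).
Solving p(λ) = 0 yields eigenvalues ≈ -6, -2, -2, 1. (A is shown rounded to 4 decimals, so these recover the underlying integer eigenvalues to within that precision.)
Verification: the trace of A = -9 equals the sum of eigenvalues -9, and det(A) ≈ -24.0004 matches the eigenvalue product -24.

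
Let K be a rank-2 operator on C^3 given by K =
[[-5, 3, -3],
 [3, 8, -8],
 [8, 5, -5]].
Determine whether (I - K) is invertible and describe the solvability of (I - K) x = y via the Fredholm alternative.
(I - K) is invertible (det(I - K) = 3 ≠ 0), so for every y in C^3 the equation (I - K) x = y has a unique solution.

K has rank 2 and factors as K = U V^T = u1 v1^T + u2 v2^T with u1 = (-1, 2, 3), v1 = (2, 3, -3), u2 = (-3, -1, 2), v2 = (1, -2, 2) (multiplying out reproduces the displayed K). The nonzero eigenvalues of U V^T coincide with those of the 2 x 2 matrix G = V^T U = [[v1·u1, v1·u2], [v2·u1, v2·u2]] = [[-5, -15], [1, 3]], and by the Sylvester determinant identity det(I_3 - U V^T) = det(I_2 - V^T U) = det([[6, 15], [-1, -2]]) = (6)(-2) - (15)(-1) = 3. (Direct check: I - K =
[[6, -3, 3],
 [-3, -7, 8],
 [-8, -5, 6]]
has determinant 3.) The finite-dimensional Fredholm alternative says: either (I - K) is invertible, or ker(I - K) ≠ {0} and then range(I - K) = ker((I - K)^*)^⊥, with dim ker(I - K) = dim ker((I - K)^*). Since det(I - K) ≠ 0, 1 is not an eigenvalue of K and ker(I - K) = {0}, so we are in the first case: for every y there is a unique x = (I - K)^(-1) y. (Explicitly, by the Woodbury identity, (I - U V^T)^(-1) = I + U (I_2 - G)^(-1) V^T.)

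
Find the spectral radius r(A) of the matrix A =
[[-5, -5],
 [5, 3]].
r(A) = sqrt(10) ≈ 3.1623

The eigenvalues of A are the roots of its characteristic polynomial. With M = A (coefficients from the trace and determinant):
  p(λ) = det(λ I - M) = λ^2 + 2λ + 10.
For λ^2 + 2λ + 10 the discriminant is -36. It is negative, so the roots are the complex-conjugate pair λ = -1 ± (sqrt(36)/2) i ≈ -1 ± 3i. For a conjugate pair the product of the roots equals the constant term, so |λ|^2 = 10 and |λ| = sqrt(10) ≈ 3.1623.
Thus the eigenvalues (to 4 decimals) are -1 ± 3i (modulus 3.1623). The spectral radius is the largest modulus: r(A) = sqrt(10) ≈ 3.1623. (Cross-check: r(A) ≤ ||A||_2 ≈ 9.099; equality holds whenever A is normal, though it can also hold for some non-normal A.)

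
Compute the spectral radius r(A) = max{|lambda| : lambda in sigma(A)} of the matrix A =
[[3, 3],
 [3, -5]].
r(A) = 6

The eigenvalues of A are the roots of its characteristic polynomial. With M = A (coefficients from the trace and determinant):
  p(λ) = det(λ I - M) = λ^2 + 2λ - 24.
For λ^2 + 2λ - 24 the discriminant is 100. It is a perfect square (10^2), so the roots are rational: λ = (-2 ± 10)/2 = 4, -6.
Thus the eigenvalues (to 4 decimals) are 4 (modulus 4); -6 (modulus 6). The spectral radius is the largest modulus: r(A) = 6. (Cross-check: r(A) ≤ ||A||_2 ≈ 6; equality holds whenever A is normal, though it can also hold for some non-normal A.)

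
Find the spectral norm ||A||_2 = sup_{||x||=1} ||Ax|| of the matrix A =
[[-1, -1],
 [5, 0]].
||A||_2 = sqrt((27 + sqrt(629))/2) ≈ 5.1029 (= sqrt(largest eigenvalue of A^T A))

||A||_2 = sigma_max(A) = sqrt(lambda_max(A^T A)). Form the symmetric matrix M = A^T A =
[[26, 1],
 [1, 1]].
Its characteristic polynomial (trace, determinant of M give the coefficients) is
  p(λ) = det(λ I - M) = λ^2 - 27λ + 25.
For λ^2 - 27λ + 25 the discriminant is 629. It is nonnegative but not a perfect square, so the roots are real and irrational: λ = (27 ± sqrt(629))/2 ≈ 26.0399, 0.9601.
So the eigenvalues of A^T A are ≈ 0.9601, 26.0399 (all ≥ 0, as they must be for A^T A). The largest is λ_max = (27 + sqrt(629))/2 ≈ 26.0399, hence ||A||_2 = sqrt(λ_max) = sqrt((27 + sqrt(629))/2) ≈ 5.1029.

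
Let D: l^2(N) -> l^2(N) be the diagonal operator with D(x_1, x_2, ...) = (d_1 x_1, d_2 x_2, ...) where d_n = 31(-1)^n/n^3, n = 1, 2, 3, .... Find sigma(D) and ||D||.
sigma(D) = {31(-1)^n/n^3 : n ≥ 1} ∪ {0}; ||D|| = 31

A bounded diagonal operator on l^2 with diagonal entries d_n has spectrum equal to the closure of {d_n : n ≥ 1}: every d_n is an eigenvalue (with eigenvector e_n), so {d_n} ⊂ sigma(D); the spectrum is closed, so its closure is too; and for lambda not in the closure, (D - lambda I) has bounded inverse (the diagonal entries 1/(d_n - lambda) are bounded). For our sequence d_n = 31(-1)^n/n^3, n = 1, 2, 3, ...:
  - {d_n} = {31(-1)^n/n^3 : n ≥ 1}; the only limit point is 0
  - closure = {31(-1)^n/n^3 : n ≥ 1} ∪ {0}
For the norm: a diagonal operator has ||D|| = sup_n |d_n|. Here |d_n| = 31/n^3 is decreasing, so sup_n |d_n| = |d_1| = 31. So ||D|| = 31.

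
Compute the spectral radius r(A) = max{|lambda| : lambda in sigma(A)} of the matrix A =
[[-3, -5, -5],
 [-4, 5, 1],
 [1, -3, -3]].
r(A) ≈ 6.0229

The eigenvalues of A are the roots of its characteristic polynomial. With M = A (coefficients from the trace, the sum of principal 2x2 minors, and det A):
  p(λ) = det(λ I - M) = λ^3 + λ^2 - 33λ - 56.
No integer candidate from the rational root theorem (±divisors of 56) is a root, so the roots are irrational. The cubic discriminant is Δ = 93653 > 0, so there are three distinct real roots. p(-6) = -38 and p(-5) = 9 have opposite signs, so a root lies in (-6, -5); Newton's method refines it to λ ≈ -5.2528. p(-2) = 6 and p(-1) = -23 have opposite signs, so a root lies in (-2, -1); Newton's method refines it to λ ≈ -1.7701. p(6) = -2 and p(7) = 105 have opposite signs, so a root lies in (6, 7); Newton's method refines it to λ ≈ 6.0229. Check (Vieta): the three roots sum to -1, matching tr M = -1.
Thus the eigenvalues (to 4 decimals) are -5.2528 (modulus 5.2528); -1.7701 (modulus 1.7701); 6.0229 (modulus 6.0229). The spectral radius is the largest modulus: r(A) ≈ 6.0229. (Cross-check: r(A) ≤ ||A||_2 ≈ 9.3729; equality holds whenever A is normal, though it can also hold for some non-normal A.)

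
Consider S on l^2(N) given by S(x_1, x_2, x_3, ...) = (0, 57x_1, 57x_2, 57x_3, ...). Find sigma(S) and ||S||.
sigma(S) = closed disk {z in C : |z| ≤ 57}; ||S|| = 57

Note S = 57·U where U is the unit right shift (U x)_k = x_{k-1} (with x_0 := 0); so ||S|| = 57||U|| and sigma(S) = 57·sigma(U). ||S x||^2 = sum_{k≥1} |57x_k|^2 = 3249||x||^2, so ||S|| = 57 and sigma(S) ⊂ {|z| ≤ 57}. For any |lambda| < 57, the equation (S - lambda I) x = 0 forces x_1 = 0, then 57x_k = lambda x_{k+1} ⇒ x = 0, so S has no eigenvalues. But (S - lambda I) is not surjective for |lambda| < 57: solving (S - lambda I) x = e_1 would require x_n proportional to (lambda/57)^(-n), which is not in l^2. So every |lambda| < 57 lies in the residual spectrum. The boundary |lambda| = 57 is in the approximate point spectrum (the spectrum is closed). Hence sigma(S) is the closed disk of radius 57.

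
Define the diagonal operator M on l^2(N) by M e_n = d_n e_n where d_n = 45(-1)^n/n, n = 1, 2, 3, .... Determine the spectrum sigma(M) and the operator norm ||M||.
sigma(M) = {45(-1)^n/n : n ≥ 1} ∪ {0}; ||M|| = 45

A bounded diagonal operator on l^2 with diagonal entries d_n has spectrum equal to the closure of {d_n : n ≥ 1}: every d_n is an eigenvalue (with eigenvector e_n), so {d_n} ⊂ sigma(M); the spectrum is closed, so its closure is too; and for lambda not in the closure, (M - lambda I) has bounded inverse (the diagonal entries 1/(d_n - lambda) are bounded). For our sequence d_n = 45(-1)^n/n, n = 1, 2, 3, ...:
  - {d_n} = {45(-1)^n/n : n ≥ 1}; the only limit point is 0
  - closure = {45(-1)^n/n : n ≥ 1} ∪ {0}
For the norm: a diagonal operator has ||M|| = sup_n |d_n|. Here |d_n| = 45/n is decreasing, so sup_n |d_n| = |d_1| = 45. So ||M|| = 45.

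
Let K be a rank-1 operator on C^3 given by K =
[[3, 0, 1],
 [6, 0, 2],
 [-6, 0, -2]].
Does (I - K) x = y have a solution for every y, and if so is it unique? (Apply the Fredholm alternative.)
(I - K) is singular (det(I - K) = 0, i.e. 1 ∈ sigma(K)). (I - K) x = y is solvable iff y ⊥ ker((I - K)^*) = span{(3, 0, 1)}, i.e. iff 3y_1 + y_3 = 0. When solvable, the solutions are x = y + c·(1, 2, -2), c arbitrary (ker(I - K) = span{(1, 2, -2)}, dimension 1).

K has rank 1, so it is an outer product K = u v^T: every row of K is a multiple of one row vector. Reading off the entries, u = (1, 2, -2) and v = (3, 0, 1) (row i of K equals u_i·v^T). A rank-one matrix u v^T satisfies K u = u (v·u) and kills the (2)-dimensional subspace v^⊥, so its characteristic polynomial is lambda^2 (lambda - v·u) with v·u = tr K = 1. Hence the eigenvalues of I - K are 1 (multiplicity 2) and 1 - (1) = 0, so det(I - K) = 0. (Direct check: I - K =
[[-2, 0, -1],
 [-6, 1, -2],
 [6, 0, 3]]
has determinant 0.) So 1 is an eigenvalue of K and (I - K) is not invertible. The finite-dimensional Fredholm alternative says: either (I - K) is invertible, or ker(I - K) ≠ {0} and then range(I - K) = ker((I - K)^*)^⊥, with dim ker(I - K) = dim ker((I - K)^*). We are in the second case, so we need both kernels. Kernel of I - K: (I - K) u = u - u (v·u) = u - u = 0, so ker(I - K) = span{u} = span{(1, 2, -2)} (it is exactly 1-dimensional because rank(I - K) = 2). Kernel of the adjoint: K is real, so (I - K)^* = I - K^T = I - v u^T, and (I - v u^T) v = v - v (u·v) = 0; hence ker((I - K)^*) = span{v} = span{(3, 0, 1)}. Therefore (I - K) x = y is solvable iff <y, v> = 0, i.e. iff 3y_1 + y_3 = 0. When this holds, K y = u (v·y) = 0, so (I - K) y = y and x = y is a particular solution; the full solution set is the line x = y + c·u = y + c·(1, 2, -2), c ∈ C.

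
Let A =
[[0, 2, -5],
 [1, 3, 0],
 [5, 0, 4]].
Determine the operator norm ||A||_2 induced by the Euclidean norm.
||A||_2 ≈ 7.4756 (= sqrt(largest eigenvalue of A^T A))

||A||_2 = sigma_max(A) = sqrt(lambda_max(A^T A)). Form the symmetric matrix M = A^T A =
[[26, 3, 20],
 [3, 13, -10],
 [20, -10, 41]].
Its characteristic polynomial (trace, sum of principal 2x2 minors, determinant of M give the coefficients) is
  p(λ) = det(λ I - M) = λ^3 - 80λ^2 + 1428λ - 4489.
No integer candidate from the rational root theorem (±divisors of 4489) is a root, so the roots are irrational. The cubic discriminant is Δ = 896226805 > 0, so there are three distinct real roots. p(3) = -898 and p(4) = 7 have opposite signs, so a root lies in (3, 4); Newton's method refines it to λ ≈ 3.9916. p(20) = 71 and p(21) = -520 have opposite signs, so a root lies in (20, 21); Newton's method refines it to λ ≈ 20.1236. p(55) = -1574 and p(56) = 215 have opposite signs, so a root lies in (55, 56); Newton's method refines it to λ ≈ 55.8848. Check (Vieta): the three roots sum to 80, matching tr M = 80.
So the eigenvalues of A^T A are ≈ 3.9916, 20.1236, 55.8848 (all ≥ 0, as they must be for A^T A). The largest is λ_max ≈ 55.8848, hence ||A||_2 = sqrt(λ_max) ≈ 7.4756.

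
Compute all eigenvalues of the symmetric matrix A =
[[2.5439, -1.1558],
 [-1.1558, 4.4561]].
sigma(A) ≈ {2, 5}

A is real symmetric, so its spectrum consists of real eigenvalues. Expanding the characteristic polynomial of the displayed matrix gives
  det(λ I - A) = p(λ) = λ^2 + (-7)λ + (10).
Solving p(λ) = 0 yields eigenvalues ≈ 2, 5. (A is shown rounded to 4 decimals, so these recover the underlying integer eigenvalues to within that precision.)
Verification: the trace of A = 7 equals the sum of eigenvalues 7, and det(A) ≈ 10.0000 matches the eigenvalue product 10.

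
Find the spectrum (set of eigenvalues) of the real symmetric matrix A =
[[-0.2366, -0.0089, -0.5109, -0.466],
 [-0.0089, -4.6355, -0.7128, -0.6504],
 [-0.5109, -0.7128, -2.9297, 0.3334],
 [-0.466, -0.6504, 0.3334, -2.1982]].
sigma(A) ≈ {-5, -3, -2, 0}

A is real symmetric, so its spectrum consists of real eigenvalues. Expanding the characteristic polynomial of the displayed matrix gives
  det(λ I - A) = p(λ) = λ^4 + (10)λ^3 + (31)λ^2 + (30)λ + (0).
Solving p(λ) = 0 yields eigenvalues ≈ -5, -3, -2, 0. (A is shown rounded to 4 decimals, so these recover the underlying integer eigenvalues to within that precision.)
Verification: the trace of A = -10 equals the sum of eigenvalues -10, and det(A) ≈ -0.0006 matches the eigenvalue product 0.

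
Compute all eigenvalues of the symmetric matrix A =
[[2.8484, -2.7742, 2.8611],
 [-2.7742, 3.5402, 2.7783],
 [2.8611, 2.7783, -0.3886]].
sigma(A) ≈ {-4, 4, 6}

A is real symmetric, so its spectrum consists of real eigenvalues. Expanding the characteristic polynomial of the displayed matrix gives
  det(λ I - A) = p(λ) = λ^3 + (-6)λ^2 + (-16)λ + (95.9984).
Solving p(λ) = 0 yields eigenvalues ≈ -4, 4, 6. (A is shown rounded to 4 decimals, so these recover the underlying integer eigenvalues to within that precision.)
Verification: the trace of A = 6 equals the sum of eigenvalues 6, and det(A) ≈ -95.9984 matches the eigenvalue product -96.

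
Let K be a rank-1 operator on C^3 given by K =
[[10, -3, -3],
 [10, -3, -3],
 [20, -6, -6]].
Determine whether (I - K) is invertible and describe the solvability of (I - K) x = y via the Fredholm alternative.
(I - K) is singular (det(I - K) = 0, i.e. 1 ∈ sigma(K)). (I - K) x = y is solvable iff y ⊥ ker((I - K)^*) = span{(10, -3, -3)}, i.e. iff 10y_1 - 3y_2 - 3y_3 = 0. When solvable, the solutions are x = y + c·(1, 1, 2), c arbitrary (ker(I - K) = span{(1, 1, 2)}, dimension 1).

K has rank 1, so it is an outer product K = u v^T: every row of K is a multiple of one row vector. Reading off the entries, u = (1, 1, 2) and v = (10, -3, -3) (row i of K equals u_i·v^T). A rank-one matrix u v^T satisfies K u = u (v·u) and kills the (2)-dimensional subspace v^⊥, so its characteristic polynomial is lambda^2 (lambda - v·u) with v·u = tr K = 1. Hence the eigenvalues of I - K are 1 (multiplicity 2) and 1 - (1) = 0, so det(I - K) = 0. (Direct check: I - K =
[[-9, 3, 3],
 [-10, 4, 3],
 [-20, 6, 7]]
has determinant 0.) So 1 is an eigenvalue of K and (I - K) is not invertible. The finite-dimensional Fredholm alternative says: either (I - K) is invertible, or ker(I - K) ≠ {0} and then range(I - K) = ker((I - K)^*)^⊥, with dim ker(I - K) = dim ker((I - K)^*). We are in the second case, so we need both kernels. Kernel of I - K: (I - K) u = u - u (v·u) = u - u = 0, so ker(I - K) = span{u} = span{(1, 1, 2)} (it is exactly 1-dimensional because rank(I - K) = 2). Kernel of the adjoint: K is real, so (I - K)^* = I - K^T = I - v u^T, and (I - v u^T) v = v - v (u·v) = 0; hence ker((I - K)^*) = span{v} = span{(10, -3, -3)}. Therefore (I - K) x = y is solvable iff <y, v> = 0, i.e. iff 10y_1 - 3y_2 - 3y_3 = 0. When this holds, K y = u (v·y) = 0, so (I - K) y = y and x = y is a particular solution; the full solution set is the line x = y + c·u = y + c·(1, 1, 2), c ∈ C.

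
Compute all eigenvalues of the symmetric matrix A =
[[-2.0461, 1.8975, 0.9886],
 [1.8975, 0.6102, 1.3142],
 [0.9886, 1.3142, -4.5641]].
sigma(A) ≈ {-5, -3, 2}

A is real symmetric, so its spectrum consists of real eigenvalues. Expanding the characteristic polynomial of the displayed matrix gives
  det(λ I - A) = p(λ) = λ^3 + (6)λ^2 + (-1)λ + (-30).
Solving p(λ) = 0 yields eigenvalues ≈ -5, -3, 2. (A is shown rounded to 4 decimals, so these recover the underlying integer eigenvalues to within that precision.)
Verification: the trace of A = -6 equals the sum of eigenvalues -6, and det(A) ≈ 29.9995 matches the eigenvalue product 30.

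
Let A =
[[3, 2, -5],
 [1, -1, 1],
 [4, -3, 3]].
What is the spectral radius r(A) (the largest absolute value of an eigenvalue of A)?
r(A) ≈ 4.9623

The eigenvalues of A are the roots of its characteristic polynomial. With M = A (coefficients from the trace, the sum of principal 2x2 minors, and det A):
  p(λ) = det(λ I - M) = λ^3 - 5λ^2 + 24λ + 3.
No integer candidate from the rational root theorem (±divisors of 3) is a root, so the roots are irrational. The cubic discriminant is Δ = -46119 < 0, so there is one real root and a complex-conjugate pair. p(-1) = -27 and p(0) = 3 have opposite signs, so a root lies in (-1, 0); Newton's method refines it to λ ≈ -0.1218. Dividing out (λ - (-0.1218)) leaves approximately λ^2 - 5.1218λ + 24.624. For λ^2 - 5.1218λ + 24.624 the discriminant is -72.2629. It is negative, so the remaining roots are the complex-conjugate pair λ ≈ 2.5609 ± 4.2504i. Their product equals the constant term, so |λ|^2 ≈ 24.624 and |λ| ≈ 4.9623.
Thus the eigenvalues (to 4 decimals) are -0.1218 (modulus 0.1218); 2.5609 ± 4.2504i (modulus 4.9623). The spectral radius is the largest modulus: r(A) ≈ 4.9623. (Cross-check: r(A) ≤ ||A||_2 ≈ 6.8753; equality holds whenever A is normal, though it can also hold for some non-normal A.)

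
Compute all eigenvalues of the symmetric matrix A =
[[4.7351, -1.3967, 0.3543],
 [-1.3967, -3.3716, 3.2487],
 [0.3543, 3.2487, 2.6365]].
sigma(A) ≈ {-5, 4, 5}

A is real symmetric, so its spectrum consists of real eigenvalues. Expanding the characteristic polynomial of the displayed matrix gives
  det(λ I - A) = p(λ) = λ^3 + (-4)λ^2 + (-25)λ + (100.0011).
Solving p(λ) = 0 yields eigenvalues ≈ -5, 4, 5. (A is shown rounded to 4 decimals, so these recover the underlying integer eigenvalues to within that precision.)
Verification: the trace of A = 4 equals the sum of eigenvalues 4, and det(A) ≈ -100.0011 matches the eigenvalue product -100.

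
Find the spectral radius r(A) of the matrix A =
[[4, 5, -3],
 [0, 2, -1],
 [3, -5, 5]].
r(A) ≈ 5.937

The eigenvalues of A are the roots of its characteristic polynomial. With M = A (coefficients from the trace, the sum of principal 2x2 minors, and det A):
  p(λ) = det(λ I - M) = λ^3 - 11λ^2 + 42λ - 23.
No integer candidate from the rational root theorem (±divisors of 23) is a root, so the roots are irrational. The cubic discriminant is Δ = -28375 < 0, so there is one real root and a complex-conjugate pair. p(0) = -23 and p(1) = 9 have opposite signs, so a root lies in (0, 1); Newton's method refines it to λ ≈ 0.6525. Dividing out (λ - (0.6525)) leaves approximately λ^2 - 10.3475λ + 35.2481. For λ^2 - 10.3475λ + 35.2481 the discriminant is -33.9219. It is negative, so the remaining roots are the complex-conjugate pair λ ≈ 5.1737 ± 2.9121i. Their product equals the constant term, so |λ|^2 ≈ 35.2481 and |λ| ≈ 5.937.
Thus the eigenvalues (to 4 decimals) are 0.6525 (modulus 0.6525); 5.1737 ± 2.9121i (modulus 5.937). The spectral radius is the largest modulus: r(A) ≈ 5.937. (Cross-check: r(A) ≤ ||A||_2 ≈ 9.361; equality holds whenever A is normal, though it can also hold for some non-normal A.)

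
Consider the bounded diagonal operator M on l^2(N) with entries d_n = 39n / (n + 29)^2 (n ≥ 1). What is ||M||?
||M|| = 39/116 (attained at n = 29)

For M diagonal, ||M|| = sup_n |d_n|. Treat f(x) = 39x / (x + 29)^2 for real x > 0. By the quotient rule, f'(x) = 39(29 - x)/(x + 29)^3, which is positive for x < 29 and negative for x > 29. So f has a unique maximum at x = 29, and since 29 is a positive integer, the supremum over n ≥ 1 is attained at n = 29: d_29 = 39·29/(29 + 29)^2 = 39·29/3364 = 39/116. Hence ||M|| = 39/116.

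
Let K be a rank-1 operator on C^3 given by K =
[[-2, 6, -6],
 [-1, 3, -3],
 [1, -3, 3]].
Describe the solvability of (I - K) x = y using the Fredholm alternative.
(I - K) is invertible (det(I - K) = -3 ≠ 0), so for every y in C^3 the equation (I - K) x = y has a unique solution.

K has rank 1, so it is an outer product K = u v^T: every row of K is a multiple of one row vector. Reading off the entries, u = (-2, -1, 1) and v = (1, -3, 3) (row i of K equals u_i·v^T). A rank-one matrix u v^T satisfies K u = u (v·u) and kills the (2)-dimensional subspace v^⊥, so its characteristic polynomial is lambda^2 (lambda - v·u) with v·u = tr K = 4. Hence the eigenvalues of I - K are 1 (multiplicity 2) and 1 - (4) = -3, so det(I - K) = -3. (Direct check: I - K =
[[3, -6, 6],
 [1, -2, 3],
 [-1, 3, -2]]
has determinant -3.) The finite-dimensional Fredholm alternative says: either (I - K) is invertible, or ker(I - K) ≠ {0} and then range(I - K) = ker((I - K)^*)^⊥, with dim ker(I - K) = dim ker((I - K)^*). Since det(I - K) ≠ 0, 1 is not an eigenvalue of K and ker(I - K) = {0}, so we are in the first case: for every y there is a unique x = (I - K)^(-1) y. Explicitly, by the Sherman–Morrison formula, (I - u v^T)^(-1) = I + u v^T/(1 - v·u), i.e. (I - K)^(-1) = I + K/(-3).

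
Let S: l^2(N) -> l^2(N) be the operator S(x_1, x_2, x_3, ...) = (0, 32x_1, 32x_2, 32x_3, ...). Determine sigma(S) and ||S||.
sigma(S) = closed disk {z in C : |z| ≤ 32}; ||S|| = 32

Note S = 32·U where U is the unit right shift (U x)_k = x_{k-1} (with x_0 := 0); so ||S|| = 32||U|| and sigma(S) = 32·sigma(U). ||S x||^2 = sum_{k≥1} |32x_k|^2 = 1024||x||^2, so ||S|| = 32 and sigma(S) ⊂ {|z| ≤ 32}. For any |lambda| < 32, the equation (S - lambda I) x = 0 forces x_1 = 0, then 32x_k = lambda x_{k+1} ⇒ x = 0, so S has no eigenvalues. But (S - lambda I) is not surjective for |lambda| < 32: solving (S - lambda I) x = e_1 would require x_n proportional to (lambda/32)^(-n), which is not in l^2. So every |lambda| < 32 lies in the residual spectrum. The boundary |lambda| = 32 is in the approximate point spectrum (the spectrum is closed). Hence sigma(S) is the closed disk of radius 32.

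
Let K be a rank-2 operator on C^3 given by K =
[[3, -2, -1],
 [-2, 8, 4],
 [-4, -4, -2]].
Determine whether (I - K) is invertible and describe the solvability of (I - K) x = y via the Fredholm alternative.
(I - K) is invertible (det(I - K) = 2 ≠ 0), so for every y in C^3 the equation (I - K) x = y has a unique solution.

K has rank 2 and factors as K = U V^T = u1 v1^T + u2 v2^T with u1 = (-2, 3, 1), v1 = (-1, 2, 1), u2 = (1, 1, -3), v2 = (1, 2, 1) (multiplying out reproduces the displayed K). The nonzero eigenvalues of U V^T coincide with those of the 2 x 2 matrix G = V^T U = [[v1·u1, v1·u2], [v2·u1, v2·u2]] = [[9, -2], [5, 0]], and by the Sylvester determinant identity det(I_3 - U V^T) = det(I_2 - V^T U) = det([[-8, 2], [-5, 1]]) = (-8)(1) - (2)(-5) = 2. (Direct check: I - K =
[[-2, 2, 1],
 [2, -7, -4],
 [4, 4, 3]]
has determinant 2.) The finite-dimensional Fredholm alternative says: either (I - K) is invertible, or ker(I - K) ≠ {0} and then range(I - K) = ker((I - K)^*)^⊥, with dim ker(I - K) = dim ker((I - K)^*). Since det(I - K) ≠ 0, 1 is not an eigenvalue of K and ker(I - K) = {0}, so we are in the first case: for every y there is a unique x = (I - K)^(-1) y. (Explicitly, by the Woodbury identity, (I - U V^T)^(-1) = I + U (I_2 - G)^(-1) V^T.)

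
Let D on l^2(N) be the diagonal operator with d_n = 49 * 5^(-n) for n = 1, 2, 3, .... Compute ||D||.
||D|| = 49/5 (attained at n = 1)

For D diagonal, ||D|| = sup_n |d_n|. The sequence d_n = 49 * 5^(-n) is positive and strictly decreasing (ratio 5^(-1) < 1), so the supremum is d_1 = 49/5. Hence ||D|| = 49/5.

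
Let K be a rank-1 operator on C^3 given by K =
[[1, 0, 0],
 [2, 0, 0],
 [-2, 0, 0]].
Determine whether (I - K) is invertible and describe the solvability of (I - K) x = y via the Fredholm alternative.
(I - K) is singular (det(I - K) = 0, i.e. 1 ∈ sigma(K)). (I - K) x = y is solvable iff y ⊥ ker((I - K)^*) = span{(1, 0, 0)}, i.e. iff y_1 = 0. When solvable, the solutions are x = y + c·(1, 2, -2), c arbitrary (ker(I - K) = span{(1, 2, -2)}, dimension 1).

K has rank 1, so it is an outer product K = u v^T: every row of K is a multiple of one row vector. Reading off the entries, u = (1, 2, -2) and v = (1, 0, 0) (row i of K equals u_i·v^T). A rank-one matrix u v^T satisfies K u = u (v·u) and kills the (2)-dimensional subspace v^⊥, so its characteristic polynomial is lambda^2 (lambda - v·u) with v·u = tr K = 1. Hence the eigenvalues of I - K are 1 (multiplicity 2) and 1 - (1) = 0, so det(I - K) = 0. (Direct check: I - K =
[[0, 0, 0],
 [-2, 1, 0],
 [2, 0, 1]]
has determinant 0.) So 1 is an eigenvalue of K and (I - K) is not invertible. The finite-dimensional Fredholm alternative says: either (I - K) is invertible, or ker(I - K) ≠ {0} and then range(I - K) = ker((I - K)^*)^⊥, with dim ker(I - K) = dim ker((I - K)^*). We are in the second case, so we need both kernels. Kernel of I - K: (I - K) u = u - u (v·u) = u - u = 0, so ker(I - K) = span{u} = span{(1, 2, -2)} (it is exactly 1-dimensional because rank(I - K) = 2). Kernel of the adjoint: K is real, so (I - K)^* = I - K^T = I - v u^T, and (I - v u^T) v = v - v (u·v) = 0; hence ker((I - K)^*) = span{v} = span{(1, 0, 0)}. Therefore (I - K) x = y is solvable iff <y, v> = 0, i.e. iff y_1 = 0. When this holds, K y = u (v·y) = 0, so (I - K) y = y and x = y is a particular solution; the full solution set is the line x = y + c·u = y + c·(1, 2, -2), c ∈ C.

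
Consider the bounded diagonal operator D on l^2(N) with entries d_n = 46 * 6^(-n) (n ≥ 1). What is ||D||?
||D|| = 23/3 (attained at n = 1)

For D diagonal, ||D|| = sup_n |d_n|. The sequence d_n = 46 * 6^(-n) is positive and strictly decreasing (ratio 6^(-1) < 1), so the supremum is d_1 = 46/6 = 23/3. Hence ||D|| = 23/3.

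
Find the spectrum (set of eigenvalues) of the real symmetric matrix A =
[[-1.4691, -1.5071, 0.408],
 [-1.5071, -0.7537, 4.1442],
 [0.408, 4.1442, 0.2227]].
sigma(A) ≈ {-5, -1, 4}

A is real symmetric, so its spectrum consists of real eigenvalues. Expanding the characteristic polynomial of the displayed matrix gives
  det(λ I - A) = p(λ) = λ^3 + (2)λ^2 + (-19)λ + (-20).
Solving p(λ) = 0 yields eigenvalues ≈ -5, -1, 4. (A is shown rounded to 4 decimals, so these recover the underlying integer eigenvalues to within that precision.)
Verification: the trace of A = -2 equals the sum of eigenvalues -2, and det(A) ≈ 20.0006 matches the eigenvalue product 20.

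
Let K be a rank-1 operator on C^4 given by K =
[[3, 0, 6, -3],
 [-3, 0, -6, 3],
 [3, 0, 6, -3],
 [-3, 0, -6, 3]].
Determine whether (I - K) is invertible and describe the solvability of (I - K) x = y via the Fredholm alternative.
(I - K) is invertible (det(I - K) = -11 ≠ 0), so for every y in C^4 the equation (I - K) x = y has a unique solution.

K has rank 1, so it is an outer product K = u v^T: every row of K is a multiple of one row vector. Reading off the entries, u = (3, -3, 3, -3) and v = (1, 0, 2, -1) (row i of K equals u_i·v^T). A rank-one matrix u v^T satisfies K u = u (v·u) and kills the (3)-dimensional subspace v^⊥, so its characteristic polynomial is lambda^3 (lambda - v·u) with v·u = tr K = 12. Hence the eigenvalues of I - K are 1 (multiplicity 3) and 1 - (12) = -11, so det(I - K) = -11. (Direct check: I - K =
[[-2, 0, -6, 3],
 [3, 1, 6, -3],
 [-3, 0, -5, 3],
 [3, 0, 6, -2]]
has determinant -11.) The finite-dimensional Fredholm alternative says: either (I - K) is invertible, or ker(I - K) ≠ {0} and then range(I - K) = ker((I - K)^*)^⊥, with dim ker(I - K) = dim ker((I - K)^*). Since det(I - K) ≠ 0, 1 is not an eigenvalue of K and ker(I - K) = {0}, so we are in the first case: for every y there is a unique x = (I - K)^(-1) y. Explicitly, by the Sherman–Morrison formula, (I - u v^T)^(-1) = I + u v^T/(1 - v·u), i.e. (I - K)^(-1) = I + K/(-11).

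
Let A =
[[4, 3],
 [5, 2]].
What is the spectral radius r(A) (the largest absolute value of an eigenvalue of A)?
r(A) = 7

The eigenvalues of A are the roots of its characteristic polynomial. With M = A (coefficients from the trace and determinant):
  p(λ) = det(λ I - M) = λ^2 - 6λ - 7.
For λ^2 - 6λ - 7 the discriminant is 64. It is a perfect square (8^2), so the roots are rational: λ = (6 ± 8)/2 = 7, -1.
Thus the eigenvalues (to 4 decimals) are 7 (modulus 7); -1 (modulus 1). The spectral radius is the largest modulus: r(A) = 7. (Cross-check: r(A) ≤ ||A||_2 ≈ 7.2854; equality holds whenever A is normal, though it can also hold for some non-normal A.)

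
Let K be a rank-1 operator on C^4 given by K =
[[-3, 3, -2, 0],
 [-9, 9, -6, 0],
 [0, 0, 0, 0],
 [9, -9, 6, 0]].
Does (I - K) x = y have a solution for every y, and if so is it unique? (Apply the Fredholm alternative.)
(I - K) is invertible (det(I - K) = -5 ≠ 0), so for every y in C^4 the equation (I - K) x = y has a unique solution.

K has rank 1, so it is an outer product K = u v^T: every row of K is a multiple of one row vector. Reading off the entries, u = (1, 3, 0, -3) and v = (-3, 3, -2, 0) (row i of K equals u_i·v^T). A rank-one matrix u v^T satisfies K u = u (v·u) and kills the (3)-dimensional subspace v^⊥, so its characteristic polynomial is lambda^3 (lambda - v·u) with v·u = tr K = 6. Hence the eigenvalues of I - K are 1 (multiplicity 3) and 1 - (6) = -5, so det(I - K) = -5. (Direct check: I - K =
[[4, -3, 2, 0],
 [9, -8, 6, 0],
 [0, 0, 1, 0],
 [-9, 9, -6, 1]]
has determinant -5.) The finite-dimensional Fredholm alternative says: either (I - K) is invertible, or ker(I - K) ≠ {0} and then range(I - K) = ker((I - K)^*)^⊥, with dim ker(I - K) = dim ker((I - K)^*). Since det(I - K) ≠ 0, 1 is not an eigenvalue of K and ker(I - K) = {0}, so we are in the first case: for every y there is a unique x = (I - K)^(-1) y. Explicitly, by the Sherman–Morrison formula, (I - u v^T)^(-1) = I + u v^T/(1 - v·u), i.e. (I - K)^(-1) = I + K/(-5).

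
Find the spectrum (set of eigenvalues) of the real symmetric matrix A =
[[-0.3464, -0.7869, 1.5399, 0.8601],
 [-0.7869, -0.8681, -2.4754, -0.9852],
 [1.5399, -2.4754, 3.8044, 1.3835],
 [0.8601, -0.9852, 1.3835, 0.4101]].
sigma(A) ≈ {-2, -1, 0, 6}

A is real symmetric, so its spectrum consists of real eigenvalues. Expanding the characteristic polynomial of the displayed matrix gives
  det(λ I - A) = p(λ) = λ^4 + (-3)λ^3 + (-16)λ^2 + (-12)λ + (0).
Solving p(λ) = 0 yields eigenvalues ≈ -2, -1, 0, 6. (A is shown rounded to 4 decimals, so these recover the underlying integer eigenvalues to within that precision.)
Verification: the trace of A = 3 equals the sum of eigenvalues 3, and det(A) ≈ -0.0000 matches the eigenvalue product 0.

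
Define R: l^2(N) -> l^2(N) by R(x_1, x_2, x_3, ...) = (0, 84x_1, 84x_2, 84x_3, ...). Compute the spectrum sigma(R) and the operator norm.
sigma(R) = closed disk {z in C : |z| ≤ 84}; ||R|| = 84

Note R = 84·U where U is the unit right shift (U x)_k = x_{k-1} (with x_0 := 0); so ||R|| = 84||U|| and sigma(R) = 84·sigma(U). ||R x||^2 = sum_{k≥1} |84x_k|^2 = 7056||x||^2, so ||R|| = 84 and sigma(R) ⊂ {|z| ≤ 84}. For any |lambda| < 84, the equation (R - lambda I) x = 0 forces x_1 = 0, then 84x_k = lambda x_{k+1} ⇒ x = 0, so R has no eigenvalues. But (R - lambda I) is not surjective for |lambda| < 84: solving (R - lambda I) x = e_1 would require x_n proportional to (lambda/84)^(-n), which is not in l^2. So every |lambda| < 84 lies in the residual spectrum. The boundary |lambda| = 84 is in the approximate point spectrum (the spectrum is closed). Hence sigma(R) is the closed disk of radius 84.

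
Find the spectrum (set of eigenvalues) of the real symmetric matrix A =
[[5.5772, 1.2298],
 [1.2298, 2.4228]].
sigma(A) ≈ {2, 6}

A is real symmetric, so its spectrum consists of real eigenvalues. Expanding the characteristic polynomial of the displayed matrix gives
  det(λ I - A) = p(λ) = λ^2 + (-8)λ + (12).
Solving p(λ) = 0 yields eigenvalues ≈ 2, 6. (A is shown rounded to 4 decimals, so these recover the underlying integer eigenvalues to within that precision.)
Verification: the trace of A = 8 equals the sum of eigenvalues 8, and det(A) ≈ 12.0000 matches the eigenvalue product 12.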